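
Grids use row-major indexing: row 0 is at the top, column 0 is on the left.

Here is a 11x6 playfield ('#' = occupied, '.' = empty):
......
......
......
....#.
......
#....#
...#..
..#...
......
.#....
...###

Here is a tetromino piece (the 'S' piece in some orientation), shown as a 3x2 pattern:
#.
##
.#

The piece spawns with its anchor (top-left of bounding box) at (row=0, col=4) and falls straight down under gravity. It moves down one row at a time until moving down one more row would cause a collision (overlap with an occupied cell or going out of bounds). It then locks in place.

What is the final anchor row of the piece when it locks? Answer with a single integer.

Spawn at (row=0, col=4). Try each row:
  row 0: fits
  row 1: fits
  row 2: blocked -> lock at row 1

Answer: 1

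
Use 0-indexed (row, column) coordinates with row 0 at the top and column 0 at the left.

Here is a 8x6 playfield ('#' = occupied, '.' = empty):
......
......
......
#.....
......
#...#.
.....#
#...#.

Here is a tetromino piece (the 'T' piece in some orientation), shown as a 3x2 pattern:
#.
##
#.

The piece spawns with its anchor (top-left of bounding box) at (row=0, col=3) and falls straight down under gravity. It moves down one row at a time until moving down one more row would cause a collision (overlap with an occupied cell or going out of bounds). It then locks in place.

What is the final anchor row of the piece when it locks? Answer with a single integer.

Spawn at (row=0, col=3). Try each row:
  row 0: fits
  row 1: fits
  row 2: fits
  row 3: fits
  row 4: blocked -> lock at row 3

Answer: 3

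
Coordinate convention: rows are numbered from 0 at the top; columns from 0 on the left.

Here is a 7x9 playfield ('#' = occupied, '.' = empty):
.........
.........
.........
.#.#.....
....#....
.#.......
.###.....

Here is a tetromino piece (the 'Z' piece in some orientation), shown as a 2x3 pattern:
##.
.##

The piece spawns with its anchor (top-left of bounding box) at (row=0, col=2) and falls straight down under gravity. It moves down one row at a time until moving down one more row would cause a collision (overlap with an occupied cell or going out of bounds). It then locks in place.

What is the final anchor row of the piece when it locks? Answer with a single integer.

Spawn at (row=0, col=2). Try each row:
  row 0: fits
  row 1: fits
  row 2: blocked -> lock at row 1

Answer: 1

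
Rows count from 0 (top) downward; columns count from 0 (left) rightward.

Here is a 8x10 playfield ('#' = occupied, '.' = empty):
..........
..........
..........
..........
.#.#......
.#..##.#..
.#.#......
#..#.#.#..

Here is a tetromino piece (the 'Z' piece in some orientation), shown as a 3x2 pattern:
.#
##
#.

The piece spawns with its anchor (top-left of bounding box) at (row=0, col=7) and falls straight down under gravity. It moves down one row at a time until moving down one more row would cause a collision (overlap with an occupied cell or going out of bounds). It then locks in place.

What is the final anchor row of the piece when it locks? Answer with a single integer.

Answer: 2

Derivation:
Spawn at (row=0, col=7). Try each row:
  row 0: fits
  row 1: fits
  row 2: fits
  row 3: blocked -> lock at row 2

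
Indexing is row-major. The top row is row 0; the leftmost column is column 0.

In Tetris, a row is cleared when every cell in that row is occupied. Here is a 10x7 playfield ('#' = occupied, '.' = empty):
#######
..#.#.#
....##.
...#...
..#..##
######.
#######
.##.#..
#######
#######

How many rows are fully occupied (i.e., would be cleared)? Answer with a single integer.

Check each row:
  row 0: 0 empty cells -> FULL (clear)
  row 1: 4 empty cells -> not full
  row 2: 5 empty cells -> not full
  row 3: 6 empty cells -> not full
  row 4: 4 empty cells -> not full
  row 5: 1 empty cell -> not full
  row 6: 0 empty cells -> FULL (clear)
  row 7: 4 empty cells -> not full
  row 8: 0 empty cells -> FULL (clear)
  row 9: 0 empty cells -> FULL (clear)
Total rows cleared: 4

Answer: 4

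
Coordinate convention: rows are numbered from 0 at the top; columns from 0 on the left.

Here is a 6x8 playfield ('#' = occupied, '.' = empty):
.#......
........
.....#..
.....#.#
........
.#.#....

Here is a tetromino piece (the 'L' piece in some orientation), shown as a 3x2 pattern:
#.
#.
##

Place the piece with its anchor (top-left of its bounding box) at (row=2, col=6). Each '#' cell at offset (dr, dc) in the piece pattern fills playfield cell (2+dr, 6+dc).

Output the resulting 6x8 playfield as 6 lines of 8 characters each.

Fill (2+0,6+0) = (2,6)
Fill (2+1,6+0) = (3,6)
Fill (2+2,6+0) = (4,6)
Fill (2+2,6+1) = (4,7)

Answer: .#......
........
.....##.
.....###
......##
.#.#....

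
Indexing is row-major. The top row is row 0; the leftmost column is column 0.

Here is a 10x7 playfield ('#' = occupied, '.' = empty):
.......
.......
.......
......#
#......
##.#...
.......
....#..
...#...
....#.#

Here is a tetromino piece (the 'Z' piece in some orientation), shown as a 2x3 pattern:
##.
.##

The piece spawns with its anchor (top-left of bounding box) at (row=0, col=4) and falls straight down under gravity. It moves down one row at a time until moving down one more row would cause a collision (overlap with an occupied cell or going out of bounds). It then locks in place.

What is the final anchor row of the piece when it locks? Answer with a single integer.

Spawn at (row=0, col=4). Try each row:
  row 0: fits
  row 1: fits
  row 2: blocked -> lock at row 1

Answer: 1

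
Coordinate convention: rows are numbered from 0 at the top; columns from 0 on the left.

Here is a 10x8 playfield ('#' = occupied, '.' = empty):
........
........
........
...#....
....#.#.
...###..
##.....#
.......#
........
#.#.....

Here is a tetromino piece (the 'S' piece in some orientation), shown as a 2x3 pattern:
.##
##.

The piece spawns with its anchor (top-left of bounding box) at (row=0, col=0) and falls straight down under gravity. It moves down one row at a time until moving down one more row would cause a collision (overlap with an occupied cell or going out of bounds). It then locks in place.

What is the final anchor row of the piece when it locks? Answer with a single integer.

Answer: 4

Derivation:
Spawn at (row=0, col=0). Try each row:
  row 0: fits
  row 1: fits
  row 2: fits
  row 3: fits
  row 4: fits
  row 5: blocked -> lock at row 4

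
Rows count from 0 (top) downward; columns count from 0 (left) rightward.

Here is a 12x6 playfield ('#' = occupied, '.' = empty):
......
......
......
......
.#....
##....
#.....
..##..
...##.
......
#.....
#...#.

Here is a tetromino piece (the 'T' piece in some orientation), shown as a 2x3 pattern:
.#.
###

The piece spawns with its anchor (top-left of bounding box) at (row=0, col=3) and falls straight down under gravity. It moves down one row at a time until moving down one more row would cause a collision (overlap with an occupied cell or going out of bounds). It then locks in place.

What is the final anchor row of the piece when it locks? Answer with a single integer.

Spawn at (row=0, col=3). Try each row:
  row 0: fits
  row 1: fits
  row 2: fits
  row 3: fits
  row 4: fits
  row 5: fits
  row 6: blocked -> lock at row 5

Answer: 5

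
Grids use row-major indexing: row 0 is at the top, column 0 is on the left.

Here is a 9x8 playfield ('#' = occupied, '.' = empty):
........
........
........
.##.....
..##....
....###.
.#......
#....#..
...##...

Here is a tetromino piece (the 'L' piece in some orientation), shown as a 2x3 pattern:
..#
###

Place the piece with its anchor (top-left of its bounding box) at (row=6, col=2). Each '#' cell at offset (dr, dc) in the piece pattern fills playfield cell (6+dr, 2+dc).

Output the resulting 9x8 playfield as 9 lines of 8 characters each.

Answer: ........
........
........
.##.....
..##....
....###.
.#..#...
#.####..
...##...

Derivation:
Fill (6+0,2+2) = (6,4)
Fill (6+1,2+0) = (7,2)
Fill (6+1,2+1) = (7,3)
Fill (6+1,2+2) = (7,4)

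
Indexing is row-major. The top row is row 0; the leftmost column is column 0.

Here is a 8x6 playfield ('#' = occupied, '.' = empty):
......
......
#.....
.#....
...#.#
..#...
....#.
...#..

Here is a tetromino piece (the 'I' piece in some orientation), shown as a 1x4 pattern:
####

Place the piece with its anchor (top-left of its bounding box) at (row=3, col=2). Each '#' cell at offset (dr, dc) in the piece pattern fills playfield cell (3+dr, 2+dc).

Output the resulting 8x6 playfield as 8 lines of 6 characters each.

Fill (3+0,2+0) = (3,2)
Fill (3+0,2+1) = (3,3)
Fill (3+0,2+2) = (3,4)
Fill (3+0,2+3) = (3,5)

Answer: ......
......
#.....
.#####
...#.#
..#...
....#.
...#..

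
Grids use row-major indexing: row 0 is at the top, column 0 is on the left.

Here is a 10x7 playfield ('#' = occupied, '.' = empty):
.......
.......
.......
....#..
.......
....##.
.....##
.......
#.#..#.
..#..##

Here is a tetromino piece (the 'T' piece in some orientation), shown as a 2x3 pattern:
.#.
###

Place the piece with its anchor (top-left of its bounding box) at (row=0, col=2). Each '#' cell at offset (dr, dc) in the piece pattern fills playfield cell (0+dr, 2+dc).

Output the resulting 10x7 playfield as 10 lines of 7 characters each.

Answer: ...#...
..###..
.......
....#..
.......
....##.
.....##
.......
#.#..#.
..#..##

Derivation:
Fill (0+0,2+1) = (0,3)
Fill (0+1,2+0) = (1,2)
Fill (0+1,2+1) = (1,3)
Fill (0+1,2+2) = (1,4)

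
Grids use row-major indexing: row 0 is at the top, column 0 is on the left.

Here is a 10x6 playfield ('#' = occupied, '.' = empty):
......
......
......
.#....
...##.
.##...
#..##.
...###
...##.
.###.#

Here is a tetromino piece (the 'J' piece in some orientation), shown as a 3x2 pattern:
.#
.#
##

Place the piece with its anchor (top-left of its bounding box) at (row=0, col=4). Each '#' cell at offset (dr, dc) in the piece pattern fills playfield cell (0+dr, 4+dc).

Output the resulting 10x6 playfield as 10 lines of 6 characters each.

Answer: .....#
.....#
....##
.#....
...##.
.##...
#..##.
...###
...##.
.###.#

Derivation:
Fill (0+0,4+1) = (0,5)
Fill (0+1,4+1) = (1,5)
Fill (0+2,4+0) = (2,4)
Fill (0+2,4+1) = (2,5)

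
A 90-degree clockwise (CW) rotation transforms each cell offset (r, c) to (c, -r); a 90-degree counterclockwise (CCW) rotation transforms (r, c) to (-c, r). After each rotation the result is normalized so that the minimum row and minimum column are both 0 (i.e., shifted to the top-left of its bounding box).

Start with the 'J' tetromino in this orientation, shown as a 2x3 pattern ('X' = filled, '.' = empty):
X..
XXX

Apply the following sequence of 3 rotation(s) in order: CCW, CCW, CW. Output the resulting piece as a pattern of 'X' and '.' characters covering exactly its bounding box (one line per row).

Answer: .X
.X
XX

Derivation:
Start:
X..
XXX
After rotation 1 (CCW):
.X
.X
XX
After rotation 2 (CCW):
XXX
..X
After rotation 3 (CW):
.X
.X
XX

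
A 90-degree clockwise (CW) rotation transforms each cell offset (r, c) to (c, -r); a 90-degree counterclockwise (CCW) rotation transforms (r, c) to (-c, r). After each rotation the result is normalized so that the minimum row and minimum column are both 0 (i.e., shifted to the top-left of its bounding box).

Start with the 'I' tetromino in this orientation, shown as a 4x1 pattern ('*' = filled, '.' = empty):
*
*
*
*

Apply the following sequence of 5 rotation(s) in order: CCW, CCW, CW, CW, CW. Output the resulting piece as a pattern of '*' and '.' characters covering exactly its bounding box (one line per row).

Answer: ****

Derivation:
Start:
*
*
*
*
After rotation 1 (CCW):
****
After rotation 2 (CCW):
*
*
*
*
After rotation 3 (CW):
****
After rotation 4 (CW):
*
*
*
*
After rotation 5 (CW):
****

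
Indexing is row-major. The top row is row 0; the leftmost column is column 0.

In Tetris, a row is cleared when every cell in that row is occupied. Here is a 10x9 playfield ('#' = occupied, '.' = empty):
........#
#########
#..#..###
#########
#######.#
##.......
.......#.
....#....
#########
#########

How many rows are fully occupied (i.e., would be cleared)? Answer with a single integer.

Answer: 4

Derivation:
Check each row:
  row 0: 8 empty cells -> not full
  row 1: 0 empty cells -> FULL (clear)
  row 2: 4 empty cells -> not full
  row 3: 0 empty cells -> FULL (clear)
  row 4: 1 empty cell -> not full
  row 5: 7 empty cells -> not full
  row 6: 8 empty cells -> not full
  row 7: 8 empty cells -> not full
  row 8: 0 empty cells -> FULL (clear)
  row 9: 0 empty cells -> FULL (clear)
Total rows cleared: 4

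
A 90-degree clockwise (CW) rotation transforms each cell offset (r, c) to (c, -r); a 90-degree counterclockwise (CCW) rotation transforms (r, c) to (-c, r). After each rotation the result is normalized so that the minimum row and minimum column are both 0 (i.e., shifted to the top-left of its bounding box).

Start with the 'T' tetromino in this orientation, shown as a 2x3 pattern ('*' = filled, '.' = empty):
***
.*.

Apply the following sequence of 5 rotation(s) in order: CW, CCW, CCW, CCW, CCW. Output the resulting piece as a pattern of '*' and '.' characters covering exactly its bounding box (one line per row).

Answer: .*
**
.*

Derivation:
Start:
***
.*.
After rotation 1 (CW):
.*
**
.*
After rotation 2 (CCW):
***
.*.
After rotation 3 (CCW):
*.
**
*.
After rotation 4 (CCW):
.*.
***
After rotation 5 (CCW):
.*
**
.*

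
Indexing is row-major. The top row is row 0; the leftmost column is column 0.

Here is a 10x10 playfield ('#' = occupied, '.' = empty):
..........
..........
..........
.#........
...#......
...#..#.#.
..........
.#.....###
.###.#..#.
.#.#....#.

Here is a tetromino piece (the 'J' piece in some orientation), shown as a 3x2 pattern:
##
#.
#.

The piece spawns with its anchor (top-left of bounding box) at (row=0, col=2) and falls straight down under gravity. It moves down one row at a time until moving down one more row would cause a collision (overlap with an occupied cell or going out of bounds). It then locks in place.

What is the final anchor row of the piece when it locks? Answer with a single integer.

Answer: 3

Derivation:
Spawn at (row=0, col=2). Try each row:
  row 0: fits
  row 1: fits
  row 2: fits
  row 3: fits
  row 4: blocked -> lock at row 3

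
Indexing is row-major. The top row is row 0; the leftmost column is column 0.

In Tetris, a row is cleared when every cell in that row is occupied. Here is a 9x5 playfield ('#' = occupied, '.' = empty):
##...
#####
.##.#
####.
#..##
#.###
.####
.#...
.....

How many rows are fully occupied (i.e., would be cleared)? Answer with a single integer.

Check each row:
  row 0: 3 empty cells -> not full
  row 1: 0 empty cells -> FULL (clear)
  row 2: 2 empty cells -> not full
  row 3: 1 empty cell -> not full
  row 4: 2 empty cells -> not full
  row 5: 1 empty cell -> not full
  row 6: 1 empty cell -> not full
  row 7: 4 empty cells -> not full
  row 8: 5 empty cells -> not full
Total rows cleared: 1

Answer: 1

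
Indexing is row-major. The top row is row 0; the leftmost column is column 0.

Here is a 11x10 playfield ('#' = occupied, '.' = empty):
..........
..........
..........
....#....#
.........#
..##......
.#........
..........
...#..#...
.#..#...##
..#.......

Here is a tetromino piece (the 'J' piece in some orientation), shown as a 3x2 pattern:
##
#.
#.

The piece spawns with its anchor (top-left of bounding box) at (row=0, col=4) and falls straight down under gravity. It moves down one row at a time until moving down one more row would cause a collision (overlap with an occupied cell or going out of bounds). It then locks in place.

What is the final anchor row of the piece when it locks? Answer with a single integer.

Answer: 0

Derivation:
Spawn at (row=0, col=4). Try each row:
  row 0: fits
  row 1: blocked -> lock at row 0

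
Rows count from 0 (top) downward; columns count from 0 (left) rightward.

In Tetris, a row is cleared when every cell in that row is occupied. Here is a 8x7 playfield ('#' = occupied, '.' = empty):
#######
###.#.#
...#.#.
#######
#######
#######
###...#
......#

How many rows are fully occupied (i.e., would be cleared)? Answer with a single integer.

Answer: 4

Derivation:
Check each row:
  row 0: 0 empty cells -> FULL (clear)
  row 1: 2 empty cells -> not full
  row 2: 5 empty cells -> not full
  row 3: 0 empty cells -> FULL (clear)
  row 4: 0 empty cells -> FULL (clear)
  row 5: 0 empty cells -> FULL (clear)
  row 6: 3 empty cells -> not full
  row 7: 6 empty cells -> not full
Total rows cleared: 4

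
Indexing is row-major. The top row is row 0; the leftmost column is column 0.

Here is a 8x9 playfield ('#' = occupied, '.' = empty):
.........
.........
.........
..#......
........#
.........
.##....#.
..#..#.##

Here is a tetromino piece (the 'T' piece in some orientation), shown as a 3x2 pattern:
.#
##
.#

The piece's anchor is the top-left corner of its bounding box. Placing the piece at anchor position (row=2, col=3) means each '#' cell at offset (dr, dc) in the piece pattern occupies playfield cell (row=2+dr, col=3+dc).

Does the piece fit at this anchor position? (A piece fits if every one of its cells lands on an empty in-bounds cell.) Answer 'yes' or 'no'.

Answer: yes

Derivation:
Check each piece cell at anchor (2, 3):
  offset (0,1) -> (2,4): empty -> OK
  offset (1,0) -> (3,3): empty -> OK
  offset (1,1) -> (3,4): empty -> OK
  offset (2,1) -> (4,4): empty -> OK
All cells valid: yes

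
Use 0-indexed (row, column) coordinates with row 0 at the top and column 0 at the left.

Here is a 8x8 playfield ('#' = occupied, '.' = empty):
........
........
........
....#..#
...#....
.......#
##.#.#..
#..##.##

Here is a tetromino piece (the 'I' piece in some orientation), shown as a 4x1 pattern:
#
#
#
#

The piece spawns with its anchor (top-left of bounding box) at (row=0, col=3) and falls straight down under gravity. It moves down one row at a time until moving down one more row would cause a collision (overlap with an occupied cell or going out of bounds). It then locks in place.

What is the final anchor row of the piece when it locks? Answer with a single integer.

Spawn at (row=0, col=3). Try each row:
  row 0: fits
  row 1: blocked -> lock at row 0

Answer: 0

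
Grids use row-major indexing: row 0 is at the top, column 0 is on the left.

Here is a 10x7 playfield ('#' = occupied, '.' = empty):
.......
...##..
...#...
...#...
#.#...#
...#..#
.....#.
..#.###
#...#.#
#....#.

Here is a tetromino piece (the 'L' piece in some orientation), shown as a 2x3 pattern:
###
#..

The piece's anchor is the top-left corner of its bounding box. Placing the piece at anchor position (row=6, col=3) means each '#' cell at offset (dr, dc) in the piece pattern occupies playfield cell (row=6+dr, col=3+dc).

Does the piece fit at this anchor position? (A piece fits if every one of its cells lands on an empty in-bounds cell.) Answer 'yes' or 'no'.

Check each piece cell at anchor (6, 3):
  offset (0,0) -> (6,3): empty -> OK
  offset (0,1) -> (6,4): empty -> OK
  offset (0,2) -> (6,5): occupied ('#') -> FAIL
  offset (1,0) -> (7,3): empty -> OK
All cells valid: no

Answer: no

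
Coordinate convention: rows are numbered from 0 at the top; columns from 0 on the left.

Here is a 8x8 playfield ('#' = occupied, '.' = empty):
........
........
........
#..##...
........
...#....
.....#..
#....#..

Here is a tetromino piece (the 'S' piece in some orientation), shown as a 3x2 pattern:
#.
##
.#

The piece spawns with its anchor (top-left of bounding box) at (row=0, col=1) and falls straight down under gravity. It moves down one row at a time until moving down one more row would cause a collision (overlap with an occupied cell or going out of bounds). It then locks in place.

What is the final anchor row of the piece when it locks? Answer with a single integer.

Spawn at (row=0, col=1). Try each row:
  row 0: fits
  row 1: fits
  row 2: fits
  row 3: fits
  row 4: fits
  row 5: fits
  row 6: blocked -> lock at row 5

Answer: 5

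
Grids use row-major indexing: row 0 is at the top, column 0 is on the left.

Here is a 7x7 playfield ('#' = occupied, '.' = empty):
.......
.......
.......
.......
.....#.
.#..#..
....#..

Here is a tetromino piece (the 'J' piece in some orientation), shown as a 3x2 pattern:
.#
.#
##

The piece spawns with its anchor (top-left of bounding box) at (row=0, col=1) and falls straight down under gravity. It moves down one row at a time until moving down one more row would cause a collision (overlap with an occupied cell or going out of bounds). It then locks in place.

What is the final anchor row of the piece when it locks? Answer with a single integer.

Spawn at (row=0, col=1). Try each row:
  row 0: fits
  row 1: fits
  row 2: fits
  row 3: blocked -> lock at row 2

Answer: 2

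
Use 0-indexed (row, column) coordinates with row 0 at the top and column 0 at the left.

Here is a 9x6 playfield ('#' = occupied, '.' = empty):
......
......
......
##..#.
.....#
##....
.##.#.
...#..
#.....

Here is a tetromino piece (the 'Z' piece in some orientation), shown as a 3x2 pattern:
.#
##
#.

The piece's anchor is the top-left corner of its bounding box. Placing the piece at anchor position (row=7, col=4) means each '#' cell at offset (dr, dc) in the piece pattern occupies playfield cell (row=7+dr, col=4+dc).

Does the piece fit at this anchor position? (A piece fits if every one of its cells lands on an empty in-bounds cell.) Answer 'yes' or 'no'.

Answer: no

Derivation:
Check each piece cell at anchor (7, 4):
  offset (0,1) -> (7,5): empty -> OK
  offset (1,0) -> (8,4): empty -> OK
  offset (1,1) -> (8,5): empty -> OK
  offset (2,0) -> (9,4): out of bounds -> FAIL
All cells valid: no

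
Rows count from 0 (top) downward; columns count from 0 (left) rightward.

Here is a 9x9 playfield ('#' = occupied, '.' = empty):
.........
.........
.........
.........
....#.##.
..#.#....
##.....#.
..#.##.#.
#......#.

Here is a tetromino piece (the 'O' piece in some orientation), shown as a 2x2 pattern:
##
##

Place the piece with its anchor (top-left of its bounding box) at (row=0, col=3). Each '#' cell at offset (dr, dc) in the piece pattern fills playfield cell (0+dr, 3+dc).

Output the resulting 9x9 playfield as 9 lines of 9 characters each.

Answer: ...##....
...##....
.........
.........
....#.##.
..#.#....
##.....#.
..#.##.#.
#......#.

Derivation:
Fill (0+0,3+0) = (0,3)
Fill (0+0,3+1) = (0,4)
Fill (0+1,3+0) = (1,3)
Fill (0+1,3+1) = (1,4)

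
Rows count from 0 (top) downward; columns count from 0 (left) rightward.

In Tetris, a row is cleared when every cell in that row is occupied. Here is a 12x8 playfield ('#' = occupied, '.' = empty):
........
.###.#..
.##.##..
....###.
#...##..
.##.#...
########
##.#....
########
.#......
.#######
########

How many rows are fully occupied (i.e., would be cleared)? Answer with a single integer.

Check each row:
  row 0: 8 empty cells -> not full
  row 1: 4 empty cells -> not full
  row 2: 4 empty cells -> not full
  row 3: 5 empty cells -> not full
  row 4: 5 empty cells -> not full
  row 5: 5 empty cells -> not full
  row 6: 0 empty cells -> FULL (clear)
  row 7: 5 empty cells -> not full
  row 8: 0 empty cells -> FULL (clear)
  row 9: 7 empty cells -> not full
  row 10: 1 empty cell -> not full
  row 11: 0 empty cells -> FULL (clear)
Total rows cleared: 3

Answer: 3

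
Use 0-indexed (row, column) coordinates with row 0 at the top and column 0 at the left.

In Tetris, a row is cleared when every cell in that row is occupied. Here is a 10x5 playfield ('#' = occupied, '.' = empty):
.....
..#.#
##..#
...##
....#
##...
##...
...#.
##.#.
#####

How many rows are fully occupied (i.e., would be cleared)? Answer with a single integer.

Answer: 1

Derivation:
Check each row:
  row 0: 5 empty cells -> not full
  row 1: 3 empty cells -> not full
  row 2: 2 empty cells -> not full
  row 3: 3 empty cells -> not full
  row 4: 4 empty cells -> not full
  row 5: 3 empty cells -> not full
  row 6: 3 empty cells -> not full
  row 7: 4 empty cells -> not full
  row 8: 2 empty cells -> not full
  row 9: 0 empty cells -> FULL (clear)
Total rows cleared: 1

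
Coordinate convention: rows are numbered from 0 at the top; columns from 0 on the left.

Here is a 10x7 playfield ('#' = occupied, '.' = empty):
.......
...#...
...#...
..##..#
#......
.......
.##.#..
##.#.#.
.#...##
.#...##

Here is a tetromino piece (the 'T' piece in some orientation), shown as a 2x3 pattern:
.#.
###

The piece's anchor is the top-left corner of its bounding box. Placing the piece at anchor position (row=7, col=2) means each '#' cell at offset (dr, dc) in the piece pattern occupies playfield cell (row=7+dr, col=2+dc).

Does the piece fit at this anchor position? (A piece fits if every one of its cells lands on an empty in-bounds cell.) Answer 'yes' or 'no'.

Answer: no

Derivation:
Check each piece cell at anchor (7, 2):
  offset (0,1) -> (7,3): occupied ('#') -> FAIL
  offset (1,0) -> (8,2): empty -> OK
  offset (1,1) -> (8,3): empty -> OK
  offset (1,2) -> (8,4): empty -> OK
All cells valid: no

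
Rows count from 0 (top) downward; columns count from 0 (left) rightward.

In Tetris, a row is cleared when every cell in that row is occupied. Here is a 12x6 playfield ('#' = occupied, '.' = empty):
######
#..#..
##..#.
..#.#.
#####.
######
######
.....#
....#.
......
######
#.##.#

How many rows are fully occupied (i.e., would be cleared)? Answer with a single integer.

Check each row:
  row 0: 0 empty cells -> FULL (clear)
  row 1: 4 empty cells -> not full
  row 2: 3 empty cells -> not full
  row 3: 4 empty cells -> not full
  row 4: 1 empty cell -> not full
  row 5: 0 empty cells -> FULL (clear)
  row 6: 0 empty cells -> FULL (clear)
  row 7: 5 empty cells -> not full
  row 8: 5 empty cells -> not full
  row 9: 6 empty cells -> not full
  row 10: 0 empty cells -> FULL (clear)
  row 11: 2 empty cells -> not full
Total rows cleared: 4

Answer: 4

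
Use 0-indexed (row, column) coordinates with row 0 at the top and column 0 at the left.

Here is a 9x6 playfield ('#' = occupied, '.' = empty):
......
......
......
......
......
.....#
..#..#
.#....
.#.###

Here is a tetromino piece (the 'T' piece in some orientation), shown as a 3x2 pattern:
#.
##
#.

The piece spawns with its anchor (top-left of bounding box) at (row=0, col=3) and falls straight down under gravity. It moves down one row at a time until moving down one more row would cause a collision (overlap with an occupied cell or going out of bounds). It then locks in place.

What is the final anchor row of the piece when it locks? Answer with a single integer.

Spawn at (row=0, col=3). Try each row:
  row 0: fits
  row 1: fits
  row 2: fits
  row 3: fits
  row 4: fits
  row 5: fits
  row 6: blocked -> lock at row 5

Answer: 5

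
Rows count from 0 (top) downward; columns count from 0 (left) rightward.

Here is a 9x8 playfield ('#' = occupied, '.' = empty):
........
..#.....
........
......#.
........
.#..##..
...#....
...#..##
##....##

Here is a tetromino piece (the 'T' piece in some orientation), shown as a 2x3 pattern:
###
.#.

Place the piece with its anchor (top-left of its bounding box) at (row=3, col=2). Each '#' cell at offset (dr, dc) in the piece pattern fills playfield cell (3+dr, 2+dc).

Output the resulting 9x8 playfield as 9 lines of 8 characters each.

Fill (3+0,2+0) = (3,2)
Fill (3+0,2+1) = (3,3)
Fill (3+0,2+2) = (3,4)
Fill (3+1,2+1) = (4,3)

Answer: ........
..#.....
........
..###.#.
...#....
.#..##..
...#....
...#..##
##....##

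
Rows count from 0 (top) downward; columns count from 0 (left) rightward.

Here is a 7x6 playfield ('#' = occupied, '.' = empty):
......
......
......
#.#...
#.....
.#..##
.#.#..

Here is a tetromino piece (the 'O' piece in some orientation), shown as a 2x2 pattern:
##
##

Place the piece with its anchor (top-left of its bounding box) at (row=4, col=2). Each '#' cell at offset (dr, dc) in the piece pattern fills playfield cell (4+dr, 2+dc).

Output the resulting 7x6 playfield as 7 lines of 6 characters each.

Fill (4+0,2+0) = (4,2)
Fill (4+0,2+1) = (4,3)
Fill (4+1,2+0) = (5,2)
Fill (4+1,2+1) = (5,3)

Answer: ......
......
......
#.#...
#.##..
.#####
.#.#..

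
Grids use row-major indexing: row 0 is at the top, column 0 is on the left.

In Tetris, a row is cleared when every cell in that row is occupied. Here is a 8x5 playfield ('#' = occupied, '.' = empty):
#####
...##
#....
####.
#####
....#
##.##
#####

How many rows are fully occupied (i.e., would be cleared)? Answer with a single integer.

Check each row:
  row 0: 0 empty cells -> FULL (clear)
  row 1: 3 empty cells -> not full
  row 2: 4 empty cells -> not full
  row 3: 1 empty cell -> not full
  row 4: 0 empty cells -> FULL (clear)
  row 5: 4 empty cells -> not full
  row 6: 1 empty cell -> not full
  row 7: 0 empty cells -> FULL (clear)
Total rows cleared: 3

Answer: 3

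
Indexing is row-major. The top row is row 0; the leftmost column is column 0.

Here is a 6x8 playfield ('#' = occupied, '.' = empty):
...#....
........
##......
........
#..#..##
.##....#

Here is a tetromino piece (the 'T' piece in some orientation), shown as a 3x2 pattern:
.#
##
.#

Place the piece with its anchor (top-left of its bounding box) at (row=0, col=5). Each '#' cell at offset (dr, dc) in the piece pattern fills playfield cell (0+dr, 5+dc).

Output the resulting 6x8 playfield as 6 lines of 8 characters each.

Fill (0+0,5+1) = (0,6)
Fill (0+1,5+0) = (1,5)
Fill (0+1,5+1) = (1,6)
Fill (0+2,5+1) = (2,6)

Answer: ...#..#.
.....##.
##....#.
........
#..#..##
.##....#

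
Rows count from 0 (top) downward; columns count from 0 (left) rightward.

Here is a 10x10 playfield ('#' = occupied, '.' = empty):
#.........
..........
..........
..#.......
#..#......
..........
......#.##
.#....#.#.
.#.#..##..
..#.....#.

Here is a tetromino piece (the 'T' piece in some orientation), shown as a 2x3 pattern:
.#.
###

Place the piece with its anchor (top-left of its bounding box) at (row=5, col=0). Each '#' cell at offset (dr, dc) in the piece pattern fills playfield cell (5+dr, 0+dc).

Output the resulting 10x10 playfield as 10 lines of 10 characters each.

Answer: #.........
..........
..........
..#.......
#..#......
.#........
###...#.##
.#....#.#.
.#.#..##..
..#.....#.

Derivation:
Fill (5+0,0+1) = (5,1)
Fill (5+1,0+0) = (6,0)
Fill (5+1,0+1) = (6,1)
Fill (5+1,0+2) = (6,2)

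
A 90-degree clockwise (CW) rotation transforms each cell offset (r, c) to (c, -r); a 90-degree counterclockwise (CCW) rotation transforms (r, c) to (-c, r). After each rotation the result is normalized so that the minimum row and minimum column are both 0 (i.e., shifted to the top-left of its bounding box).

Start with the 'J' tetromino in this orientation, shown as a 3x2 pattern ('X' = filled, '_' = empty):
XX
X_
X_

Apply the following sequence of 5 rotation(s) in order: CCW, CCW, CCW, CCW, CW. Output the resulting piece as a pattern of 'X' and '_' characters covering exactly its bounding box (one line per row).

Answer: XXX
__X

Derivation:
Start:
XX
X_
X_
After rotation 1 (CCW):
X__
XXX
After rotation 2 (CCW):
_X
_X
XX
After rotation 3 (CCW):
XXX
__X
After rotation 4 (CCW):
XX
X_
X_
After rotation 5 (CW):
XXX
__X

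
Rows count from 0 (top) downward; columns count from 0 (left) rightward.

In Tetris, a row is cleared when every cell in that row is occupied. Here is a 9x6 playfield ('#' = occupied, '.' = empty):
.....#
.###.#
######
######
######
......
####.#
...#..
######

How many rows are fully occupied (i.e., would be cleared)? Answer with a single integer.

Answer: 4

Derivation:
Check each row:
  row 0: 5 empty cells -> not full
  row 1: 2 empty cells -> not full
  row 2: 0 empty cells -> FULL (clear)
  row 3: 0 empty cells -> FULL (clear)
  row 4: 0 empty cells -> FULL (clear)
  row 5: 6 empty cells -> not full
  row 6: 1 empty cell -> not full
  row 7: 5 empty cells -> not full
  row 8: 0 empty cells -> FULL (clear)
Total rows cleared: 4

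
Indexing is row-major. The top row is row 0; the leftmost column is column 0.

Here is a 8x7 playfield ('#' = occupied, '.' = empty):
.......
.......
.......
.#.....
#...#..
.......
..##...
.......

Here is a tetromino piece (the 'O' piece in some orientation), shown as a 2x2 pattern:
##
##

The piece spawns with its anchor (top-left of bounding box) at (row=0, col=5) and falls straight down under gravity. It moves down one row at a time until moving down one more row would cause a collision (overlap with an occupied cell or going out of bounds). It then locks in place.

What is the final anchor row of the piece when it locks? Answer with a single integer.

Spawn at (row=0, col=5). Try each row:
  row 0: fits
  row 1: fits
  row 2: fits
  row 3: fits
  row 4: fits
  row 5: fits
  row 6: fits
  row 7: blocked -> lock at row 6

Answer: 6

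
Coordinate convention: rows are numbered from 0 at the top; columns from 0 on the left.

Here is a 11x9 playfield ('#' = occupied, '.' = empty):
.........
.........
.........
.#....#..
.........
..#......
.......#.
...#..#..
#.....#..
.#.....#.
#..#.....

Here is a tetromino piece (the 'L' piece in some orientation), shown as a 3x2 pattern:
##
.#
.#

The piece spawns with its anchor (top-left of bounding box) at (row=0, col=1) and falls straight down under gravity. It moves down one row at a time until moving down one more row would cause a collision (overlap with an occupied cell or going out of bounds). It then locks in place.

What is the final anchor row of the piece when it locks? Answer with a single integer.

Answer: 2

Derivation:
Spawn at (row=0, col=1). Try each row:
  row 0: fits
  row 1: fits
  row 2: fits
  row 3: blocked -> lock at row 2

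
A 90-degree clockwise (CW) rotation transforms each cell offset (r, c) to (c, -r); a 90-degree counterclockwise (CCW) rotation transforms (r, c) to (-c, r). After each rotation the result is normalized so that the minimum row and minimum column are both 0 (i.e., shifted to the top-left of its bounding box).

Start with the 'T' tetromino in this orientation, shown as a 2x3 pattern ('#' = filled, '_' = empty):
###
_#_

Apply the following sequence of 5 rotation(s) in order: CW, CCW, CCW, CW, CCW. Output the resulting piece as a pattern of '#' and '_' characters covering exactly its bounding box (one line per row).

Answer: #_
##
#_

Derivation:
Start:
###
_#_
After rotation 1 (CW):
_#
##
_#
After rotation 2 (CCW):
###
_#_
After rotation 3 (CCW):
#_
##
#_
After rotation 4 (CW):
###
_#_
After rotation 5 (CCW):
#_
##
#_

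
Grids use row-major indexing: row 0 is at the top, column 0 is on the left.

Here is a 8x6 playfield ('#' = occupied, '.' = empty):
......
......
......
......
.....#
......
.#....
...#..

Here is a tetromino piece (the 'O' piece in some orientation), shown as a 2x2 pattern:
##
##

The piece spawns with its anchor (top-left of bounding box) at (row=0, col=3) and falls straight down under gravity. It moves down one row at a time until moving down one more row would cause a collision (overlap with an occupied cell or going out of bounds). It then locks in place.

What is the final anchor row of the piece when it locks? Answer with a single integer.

Spawn at (row=0, col=3). Try each row:
  row 0: fits
  row 1: fits
  row 2: fits
  row 3: fits
  row 4: fits
  row 5: fits
  row 6: blocked -> lock at row 5

Answer: 5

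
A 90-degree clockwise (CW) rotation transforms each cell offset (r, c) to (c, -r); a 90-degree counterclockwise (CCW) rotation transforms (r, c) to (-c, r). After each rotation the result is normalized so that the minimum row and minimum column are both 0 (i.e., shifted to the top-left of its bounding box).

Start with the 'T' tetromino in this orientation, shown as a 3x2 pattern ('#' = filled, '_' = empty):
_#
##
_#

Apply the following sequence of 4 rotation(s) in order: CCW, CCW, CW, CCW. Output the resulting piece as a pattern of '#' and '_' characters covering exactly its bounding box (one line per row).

Answer: #_
##
#_

Derivation:
Start:
_#
##
_#
After rotation 1 (CCW):
###
_#_
After rotation 2 (CCW):
#_
##
#_
After rotation 3 (CW):
###
_#_
After rotation 4 (CCW):
#_
##
#_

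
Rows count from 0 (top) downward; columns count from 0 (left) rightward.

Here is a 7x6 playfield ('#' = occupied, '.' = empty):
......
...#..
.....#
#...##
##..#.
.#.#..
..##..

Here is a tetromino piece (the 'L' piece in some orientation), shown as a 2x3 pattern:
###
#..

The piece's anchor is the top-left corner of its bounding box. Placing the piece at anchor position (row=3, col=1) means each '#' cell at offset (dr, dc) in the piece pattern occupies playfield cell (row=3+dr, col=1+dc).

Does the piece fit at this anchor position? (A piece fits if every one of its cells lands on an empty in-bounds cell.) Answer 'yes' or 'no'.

Check each piece cell at anchor (3, 1):
  offset (0,0) -> (3,1): empty -> OK
  offset (0,1) -> (3,2): empty -> OK
  offset (0,2) -> (3,3): empty -> OK
  offset (1,0) -> (4,1): occupied ('#') -> FAIL
All cells valid: no

Answer: no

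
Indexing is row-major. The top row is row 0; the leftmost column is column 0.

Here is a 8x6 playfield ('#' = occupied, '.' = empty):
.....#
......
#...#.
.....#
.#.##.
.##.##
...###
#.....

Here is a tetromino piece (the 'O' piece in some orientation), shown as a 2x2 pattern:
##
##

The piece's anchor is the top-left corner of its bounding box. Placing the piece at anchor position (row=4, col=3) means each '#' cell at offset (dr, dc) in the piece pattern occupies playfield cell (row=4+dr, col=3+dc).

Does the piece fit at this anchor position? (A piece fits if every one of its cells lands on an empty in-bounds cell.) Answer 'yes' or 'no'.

Answer: no

Derivation:
Check each piece cell at anchor (4, 3):
  offset (0,0) -> (4,3): occupied ('#') -> FAIL
  offset (0,1) -> (4,4): occupied ('#') -> FAIL
  offset (1,0) -> (5,3): empty -> OK
  offset (1,1) -> (5,4): occupied ('#') -> FAIL
All cells valid: no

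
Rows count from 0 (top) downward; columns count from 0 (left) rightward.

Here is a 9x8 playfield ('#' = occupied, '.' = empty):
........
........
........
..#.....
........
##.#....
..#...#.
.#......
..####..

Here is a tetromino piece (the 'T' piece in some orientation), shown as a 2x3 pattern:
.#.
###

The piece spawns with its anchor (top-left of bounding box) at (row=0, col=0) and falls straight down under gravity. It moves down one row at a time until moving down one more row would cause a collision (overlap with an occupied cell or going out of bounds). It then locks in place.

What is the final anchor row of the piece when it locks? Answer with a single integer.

Answer: 1

Derivation:
Spawn at (row=0, col=0). Try each row:
  row 0: fits
  row 1: fits
  row 2: blocked -> lock at row 1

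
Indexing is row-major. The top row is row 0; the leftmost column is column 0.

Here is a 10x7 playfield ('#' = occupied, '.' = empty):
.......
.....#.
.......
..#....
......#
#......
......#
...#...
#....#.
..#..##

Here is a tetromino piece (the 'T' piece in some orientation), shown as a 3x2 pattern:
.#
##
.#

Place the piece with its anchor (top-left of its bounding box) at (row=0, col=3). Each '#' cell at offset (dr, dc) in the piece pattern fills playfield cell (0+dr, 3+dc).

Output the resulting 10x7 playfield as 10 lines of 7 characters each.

Fill (0+0,3+1) = (0,4)
Fill (0+1,3+0) = (1,3)
Fill (0+1,3+1) = (1,4)
Fill (0+2,3+1) = (2,4)

Answer: ....#..
...###.
....#..
..#....
......#
#......
......#
...#...
#....#.
..#..##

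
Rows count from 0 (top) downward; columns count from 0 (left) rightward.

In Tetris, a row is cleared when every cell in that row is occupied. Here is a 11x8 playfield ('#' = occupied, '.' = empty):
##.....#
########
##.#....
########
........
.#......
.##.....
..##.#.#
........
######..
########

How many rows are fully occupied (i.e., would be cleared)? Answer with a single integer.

Answer: 3

Derivation:
Check each row:
  row 0: 5 empty cells -> not full
  row 1: 0 empty cells -> FULL (clear)
  row 2: 5 empty cells -> not full
  row 3: 0 empty cells -> FULL (clear)
  row 4: 8 empty cells -> not full
  row 5: 7 empty cells -> not full
  row 6: 6 empty cells -> not full
  row 7: 4 empty cells -> not full
  row 8: 8 empty cells -> not full
  row 9: 2 empty cells -> not full
  row 10: 0 empty cells -> FULL (clear)
Total rows cleared: 3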